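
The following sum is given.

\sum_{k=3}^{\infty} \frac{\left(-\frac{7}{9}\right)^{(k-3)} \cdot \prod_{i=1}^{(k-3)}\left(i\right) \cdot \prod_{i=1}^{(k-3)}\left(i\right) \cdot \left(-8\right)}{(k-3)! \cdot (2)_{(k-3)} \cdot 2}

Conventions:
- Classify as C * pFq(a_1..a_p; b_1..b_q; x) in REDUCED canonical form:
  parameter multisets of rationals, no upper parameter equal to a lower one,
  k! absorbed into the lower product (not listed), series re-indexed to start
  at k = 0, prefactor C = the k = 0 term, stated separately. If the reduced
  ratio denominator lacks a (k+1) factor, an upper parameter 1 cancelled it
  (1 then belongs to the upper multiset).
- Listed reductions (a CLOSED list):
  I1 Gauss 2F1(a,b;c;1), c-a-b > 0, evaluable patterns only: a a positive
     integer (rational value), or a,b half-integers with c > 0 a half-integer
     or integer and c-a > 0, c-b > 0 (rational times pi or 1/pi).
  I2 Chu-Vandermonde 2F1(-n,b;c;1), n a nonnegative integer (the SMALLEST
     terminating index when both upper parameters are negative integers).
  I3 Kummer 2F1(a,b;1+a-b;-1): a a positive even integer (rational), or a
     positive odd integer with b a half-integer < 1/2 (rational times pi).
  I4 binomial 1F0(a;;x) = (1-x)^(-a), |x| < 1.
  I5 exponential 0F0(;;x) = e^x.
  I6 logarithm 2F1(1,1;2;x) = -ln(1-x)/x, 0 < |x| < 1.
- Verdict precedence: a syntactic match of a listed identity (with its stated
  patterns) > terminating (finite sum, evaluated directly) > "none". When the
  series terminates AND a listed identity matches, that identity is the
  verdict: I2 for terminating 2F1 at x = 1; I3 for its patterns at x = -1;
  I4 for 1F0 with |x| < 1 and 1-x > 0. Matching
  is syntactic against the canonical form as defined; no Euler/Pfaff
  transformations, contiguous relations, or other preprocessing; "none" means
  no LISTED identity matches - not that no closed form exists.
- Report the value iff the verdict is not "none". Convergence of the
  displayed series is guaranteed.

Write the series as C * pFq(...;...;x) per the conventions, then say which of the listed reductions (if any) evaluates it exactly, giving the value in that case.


Canonical form: C = -4 times 2F1 with upper {1, 1}, lower {2}, x = -\frac{7}{9}. Verdict: the logarithmic series (I6) matches (the logarithm: parameters (1,1;2), x = -\frac{7}{9}). Hence: \left(-\frac{36}{7}\right) \cdot \ln\left(\frac{16}{9}\right).

Structural cue: t_0 = -4 here, and the running product (C = -4) telescopes to a rising factorial.
Step ratio: r(k) = -\frac{7}{9} * (k+1) (k+1) / [(k+2) (k+1)] - poly over poly, x = -\frac{7}{9} from leading terms; C = -4 at k = 0.


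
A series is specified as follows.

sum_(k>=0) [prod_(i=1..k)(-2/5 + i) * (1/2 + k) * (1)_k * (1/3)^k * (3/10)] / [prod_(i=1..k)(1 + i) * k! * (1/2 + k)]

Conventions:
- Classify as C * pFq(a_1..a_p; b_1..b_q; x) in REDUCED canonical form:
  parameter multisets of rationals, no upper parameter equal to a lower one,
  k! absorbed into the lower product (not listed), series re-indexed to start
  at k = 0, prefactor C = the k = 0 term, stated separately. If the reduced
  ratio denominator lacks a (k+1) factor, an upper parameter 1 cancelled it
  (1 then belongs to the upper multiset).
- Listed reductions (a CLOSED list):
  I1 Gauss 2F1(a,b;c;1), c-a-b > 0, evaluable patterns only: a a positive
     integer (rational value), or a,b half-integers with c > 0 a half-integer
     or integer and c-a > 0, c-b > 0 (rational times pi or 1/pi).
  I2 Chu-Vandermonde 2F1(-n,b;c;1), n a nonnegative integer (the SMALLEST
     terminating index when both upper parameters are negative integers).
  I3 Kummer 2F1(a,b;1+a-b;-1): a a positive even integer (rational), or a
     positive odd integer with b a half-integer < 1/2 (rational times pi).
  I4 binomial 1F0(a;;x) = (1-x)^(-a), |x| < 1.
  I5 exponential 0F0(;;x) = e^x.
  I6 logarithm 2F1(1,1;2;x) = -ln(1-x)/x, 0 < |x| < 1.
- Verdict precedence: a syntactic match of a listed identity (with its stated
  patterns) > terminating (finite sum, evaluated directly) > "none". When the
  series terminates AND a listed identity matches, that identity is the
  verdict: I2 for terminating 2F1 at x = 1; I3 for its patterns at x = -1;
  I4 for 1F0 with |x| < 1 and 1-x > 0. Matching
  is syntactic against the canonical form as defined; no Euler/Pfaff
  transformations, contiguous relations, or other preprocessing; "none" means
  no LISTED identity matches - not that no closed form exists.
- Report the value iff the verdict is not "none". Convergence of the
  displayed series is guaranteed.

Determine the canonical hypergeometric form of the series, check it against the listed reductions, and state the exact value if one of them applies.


x = 1/3 here; the reduced form reads 2F1, upper {3/5, 1}, lower {2}, C = 3/10. Verdict: none. Every listed pattern misses the 2F1 form at 1/3, upper {3/5, 1}.

Key observation: with t_0 = 3/10, the factor k + 1/2 cancels (top and bottom), leaving C = 3/10.
Adjacent-term ratio: r(k) = (1/3) * (k+3/5) (k+1) / [(k+2) (k+1)] - rational in k, leading ratio (1/3); with t_0 = 3/10, classification follows.


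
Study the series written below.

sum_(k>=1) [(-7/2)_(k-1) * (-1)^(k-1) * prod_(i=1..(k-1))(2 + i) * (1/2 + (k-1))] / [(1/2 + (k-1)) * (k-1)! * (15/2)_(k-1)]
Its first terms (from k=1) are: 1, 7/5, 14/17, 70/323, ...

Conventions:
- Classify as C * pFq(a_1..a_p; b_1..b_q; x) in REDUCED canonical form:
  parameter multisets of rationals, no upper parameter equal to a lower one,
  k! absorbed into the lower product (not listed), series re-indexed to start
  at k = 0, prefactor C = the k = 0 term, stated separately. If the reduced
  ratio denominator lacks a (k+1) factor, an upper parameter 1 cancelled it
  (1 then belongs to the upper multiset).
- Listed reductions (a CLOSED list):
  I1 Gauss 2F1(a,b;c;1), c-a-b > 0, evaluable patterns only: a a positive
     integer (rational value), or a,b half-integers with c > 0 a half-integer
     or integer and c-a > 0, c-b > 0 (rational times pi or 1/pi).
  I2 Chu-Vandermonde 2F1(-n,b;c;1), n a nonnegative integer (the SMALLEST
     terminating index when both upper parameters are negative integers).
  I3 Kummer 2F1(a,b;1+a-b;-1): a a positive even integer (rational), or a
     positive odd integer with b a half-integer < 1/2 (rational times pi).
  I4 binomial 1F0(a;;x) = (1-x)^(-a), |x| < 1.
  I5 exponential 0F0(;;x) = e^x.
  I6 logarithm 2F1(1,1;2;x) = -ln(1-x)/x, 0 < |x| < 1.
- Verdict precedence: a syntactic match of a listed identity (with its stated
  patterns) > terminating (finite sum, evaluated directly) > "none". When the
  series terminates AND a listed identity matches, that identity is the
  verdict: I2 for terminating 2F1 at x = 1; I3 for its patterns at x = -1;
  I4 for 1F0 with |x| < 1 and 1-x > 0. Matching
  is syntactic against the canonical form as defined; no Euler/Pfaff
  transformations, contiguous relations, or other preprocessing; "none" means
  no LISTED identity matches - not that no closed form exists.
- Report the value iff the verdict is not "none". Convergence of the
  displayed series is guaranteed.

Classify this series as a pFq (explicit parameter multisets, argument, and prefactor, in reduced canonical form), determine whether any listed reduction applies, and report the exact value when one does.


This is 1 * 2F1(-7/2, 3; 15/2; -1) in reduced canonical form. Verdict: this is the Kummer evaluation I3 (x = -1; c = 15/2 equals 1+a-b for upper {-7/2, 3}: listed pattern). Exact value: (9009/8192) * pi.

The tell: from the first term 1: the running product (C = 1) telescopes to a rising factorial.
Step ratio: r(k) = (-1) * (k-7/2) (k+3) / [(k+15/2) (k+1)] - rational in k, leading ratio (-1); with t_0 = 1, classification follows.


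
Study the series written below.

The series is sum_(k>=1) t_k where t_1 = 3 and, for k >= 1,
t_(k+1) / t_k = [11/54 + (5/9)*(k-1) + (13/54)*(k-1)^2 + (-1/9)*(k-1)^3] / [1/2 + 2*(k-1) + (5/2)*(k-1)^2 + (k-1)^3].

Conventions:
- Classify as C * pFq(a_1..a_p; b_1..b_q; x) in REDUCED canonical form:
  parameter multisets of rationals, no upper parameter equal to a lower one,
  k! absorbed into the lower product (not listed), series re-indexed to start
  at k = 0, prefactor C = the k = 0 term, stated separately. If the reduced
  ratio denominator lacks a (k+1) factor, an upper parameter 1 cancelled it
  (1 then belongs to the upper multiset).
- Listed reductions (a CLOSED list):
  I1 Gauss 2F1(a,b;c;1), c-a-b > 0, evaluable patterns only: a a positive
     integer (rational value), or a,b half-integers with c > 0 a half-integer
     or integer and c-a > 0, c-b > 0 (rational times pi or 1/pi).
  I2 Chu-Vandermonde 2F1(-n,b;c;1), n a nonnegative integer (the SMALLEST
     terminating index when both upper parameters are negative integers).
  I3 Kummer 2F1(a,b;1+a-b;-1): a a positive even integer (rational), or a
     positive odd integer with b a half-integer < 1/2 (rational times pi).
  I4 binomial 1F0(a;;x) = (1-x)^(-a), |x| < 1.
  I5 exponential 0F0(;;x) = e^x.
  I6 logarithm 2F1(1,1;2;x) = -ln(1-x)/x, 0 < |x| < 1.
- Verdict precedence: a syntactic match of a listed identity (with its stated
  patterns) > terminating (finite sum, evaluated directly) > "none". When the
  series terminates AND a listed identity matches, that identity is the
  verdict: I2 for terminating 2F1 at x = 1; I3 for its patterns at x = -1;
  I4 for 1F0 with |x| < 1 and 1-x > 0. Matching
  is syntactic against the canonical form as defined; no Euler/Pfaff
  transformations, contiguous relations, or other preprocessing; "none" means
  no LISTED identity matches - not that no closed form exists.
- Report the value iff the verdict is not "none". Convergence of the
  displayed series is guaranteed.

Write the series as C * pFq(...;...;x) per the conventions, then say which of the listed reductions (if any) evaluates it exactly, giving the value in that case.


x = -1/9 here; the reduced form reads 1F0, upper {-11/3}, lower {-}, C = 3. Verdict: the I4 binomial reduction matches (the 1F0 binomial series: exponent 11/3, x = -1/9). Sum: 3 * (10/9)^(11/3).

The tell: with t_0 = 3, the ratio is unreduced: k + 1/2 divides both sides (C = 3, x = -1/9).
Step ratio: r(k) = (-1/9) * (k-11/3) / [(k+1)] - rational in k. x = (-1/9); t_0 = 3; negate the roots.


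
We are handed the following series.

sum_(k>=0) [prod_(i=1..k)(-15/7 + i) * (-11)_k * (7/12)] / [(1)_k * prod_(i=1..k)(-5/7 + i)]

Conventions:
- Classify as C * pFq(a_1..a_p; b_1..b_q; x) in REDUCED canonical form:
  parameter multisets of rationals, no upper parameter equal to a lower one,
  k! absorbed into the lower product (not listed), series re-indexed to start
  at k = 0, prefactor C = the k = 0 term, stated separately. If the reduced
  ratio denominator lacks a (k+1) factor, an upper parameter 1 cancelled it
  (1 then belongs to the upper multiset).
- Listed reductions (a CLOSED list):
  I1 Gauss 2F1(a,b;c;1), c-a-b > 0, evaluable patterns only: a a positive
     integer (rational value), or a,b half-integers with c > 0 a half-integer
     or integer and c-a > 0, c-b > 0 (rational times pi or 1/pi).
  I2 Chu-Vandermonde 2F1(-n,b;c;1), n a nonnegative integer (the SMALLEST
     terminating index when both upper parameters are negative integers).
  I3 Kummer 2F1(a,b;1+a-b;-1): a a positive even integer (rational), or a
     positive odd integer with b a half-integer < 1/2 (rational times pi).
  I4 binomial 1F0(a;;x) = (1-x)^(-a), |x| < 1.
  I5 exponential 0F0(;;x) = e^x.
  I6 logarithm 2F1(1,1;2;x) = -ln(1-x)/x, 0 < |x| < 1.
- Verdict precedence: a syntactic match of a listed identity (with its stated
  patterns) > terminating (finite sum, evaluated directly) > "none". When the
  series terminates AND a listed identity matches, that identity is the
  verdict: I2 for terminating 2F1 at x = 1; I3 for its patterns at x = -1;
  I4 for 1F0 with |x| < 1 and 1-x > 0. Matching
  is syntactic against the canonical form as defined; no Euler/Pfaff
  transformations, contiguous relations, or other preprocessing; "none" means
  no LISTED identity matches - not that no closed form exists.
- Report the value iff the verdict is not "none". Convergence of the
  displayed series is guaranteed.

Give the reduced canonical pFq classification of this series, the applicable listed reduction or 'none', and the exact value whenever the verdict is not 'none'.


Canonical form: C = 7/12 times 2F1 with upper {-11, -8/7}, lower {2/7}, x = 1. Verdict: this is Vandermonde's identity (I2) (terminating 2F1 at x = 1 with n = 11, b = -8/7, c = 2/7). Sum: 88788805/2665332.

Key step: with t_0 = 7/12, the lower running product (C = 7/12, x = 1) is a rising factorial.
Consecutive-term ratio: r(k) = 1 * (k-11) (k-8/7) / [(k+2/7) (k+1)] - poly over poly, x = 1 from leading terms; C = 7/12 at k = 0.


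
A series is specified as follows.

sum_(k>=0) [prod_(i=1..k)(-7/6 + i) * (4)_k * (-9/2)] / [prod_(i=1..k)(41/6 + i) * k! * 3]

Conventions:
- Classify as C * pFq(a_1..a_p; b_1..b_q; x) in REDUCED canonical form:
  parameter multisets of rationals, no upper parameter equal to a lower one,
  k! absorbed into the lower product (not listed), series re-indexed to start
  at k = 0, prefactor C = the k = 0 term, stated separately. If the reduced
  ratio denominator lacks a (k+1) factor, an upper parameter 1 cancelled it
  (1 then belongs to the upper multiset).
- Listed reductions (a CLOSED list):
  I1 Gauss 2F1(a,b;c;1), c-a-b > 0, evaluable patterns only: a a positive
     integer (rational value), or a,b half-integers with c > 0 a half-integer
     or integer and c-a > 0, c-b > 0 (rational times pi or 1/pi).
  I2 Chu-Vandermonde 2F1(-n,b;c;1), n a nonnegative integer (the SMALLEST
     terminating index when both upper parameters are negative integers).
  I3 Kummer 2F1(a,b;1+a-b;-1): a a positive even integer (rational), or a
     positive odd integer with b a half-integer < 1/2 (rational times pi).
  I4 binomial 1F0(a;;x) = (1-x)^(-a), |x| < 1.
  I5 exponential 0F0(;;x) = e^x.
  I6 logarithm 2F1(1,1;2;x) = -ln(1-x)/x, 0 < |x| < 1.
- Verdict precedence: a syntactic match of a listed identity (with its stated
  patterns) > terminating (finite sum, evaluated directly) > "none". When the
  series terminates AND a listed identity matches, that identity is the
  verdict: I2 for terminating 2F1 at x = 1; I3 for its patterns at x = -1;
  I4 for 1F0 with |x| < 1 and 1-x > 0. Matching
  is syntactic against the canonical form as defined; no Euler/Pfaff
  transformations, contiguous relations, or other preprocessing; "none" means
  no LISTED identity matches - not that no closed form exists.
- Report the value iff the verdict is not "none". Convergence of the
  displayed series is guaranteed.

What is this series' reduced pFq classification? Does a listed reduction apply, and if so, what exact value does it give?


At argument 1: a 2F1 with upper {-1/6, 4}, lower {47/6}, scaled by C = -3/2. Verdict at x = 1: Gauss's theorem (I1) matches (x = 1: the Gamma ratio telescopes since c-a-b = 4 > 0 and a = 4 in Z>0). Hence: -27347/20736.

Key observation: from the first term -3/2: the running product (prefactor -3/2) telescopes to a rising factorial.
Step ratio: r(k) = 1 * (k-1/6) (k+4) / [(k+47/6) (k+1)] - rational; roots negated = parameters, x = 1, C = -3/2.


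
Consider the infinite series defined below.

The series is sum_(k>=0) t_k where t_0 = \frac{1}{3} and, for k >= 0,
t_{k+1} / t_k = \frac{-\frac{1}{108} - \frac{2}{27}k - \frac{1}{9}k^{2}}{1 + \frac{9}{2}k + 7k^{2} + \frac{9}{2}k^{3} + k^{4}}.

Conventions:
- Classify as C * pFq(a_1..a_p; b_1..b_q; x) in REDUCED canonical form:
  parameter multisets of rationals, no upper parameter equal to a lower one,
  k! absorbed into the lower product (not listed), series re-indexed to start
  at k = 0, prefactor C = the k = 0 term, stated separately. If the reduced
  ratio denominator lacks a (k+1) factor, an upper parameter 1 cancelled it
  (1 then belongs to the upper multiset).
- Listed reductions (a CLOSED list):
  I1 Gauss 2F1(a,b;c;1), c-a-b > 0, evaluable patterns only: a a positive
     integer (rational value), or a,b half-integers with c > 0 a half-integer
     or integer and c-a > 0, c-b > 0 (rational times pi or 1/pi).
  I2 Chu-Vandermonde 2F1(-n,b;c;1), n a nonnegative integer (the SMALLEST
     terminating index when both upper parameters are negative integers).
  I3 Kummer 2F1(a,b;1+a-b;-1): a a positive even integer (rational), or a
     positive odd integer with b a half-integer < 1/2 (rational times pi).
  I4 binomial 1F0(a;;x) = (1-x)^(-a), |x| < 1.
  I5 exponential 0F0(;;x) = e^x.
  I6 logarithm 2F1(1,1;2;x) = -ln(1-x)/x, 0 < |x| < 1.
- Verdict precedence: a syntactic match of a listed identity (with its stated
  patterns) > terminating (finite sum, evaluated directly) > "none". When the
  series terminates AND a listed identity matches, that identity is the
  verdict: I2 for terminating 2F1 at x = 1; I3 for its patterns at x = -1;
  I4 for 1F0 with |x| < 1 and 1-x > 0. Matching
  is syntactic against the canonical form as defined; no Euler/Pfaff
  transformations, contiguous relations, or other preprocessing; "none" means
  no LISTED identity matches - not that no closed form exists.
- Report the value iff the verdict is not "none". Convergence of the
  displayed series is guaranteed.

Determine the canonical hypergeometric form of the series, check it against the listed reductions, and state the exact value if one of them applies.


Classification (C = \frac{1}{3}): 1F2 with upper {\frac{1}{6}}, lower {1, 2}, argument x = -\frac{1}{9}. Verdict: none here - no I1-I6 shape fits x = -\frac{1}{9} with lower {1, 2}.

Structural cue: with t_0 = \frac{1}{3}, the expanded ratio factors over Q; C = 1/3, x = -1/9, roots give parameters.
Term ratio: r(k) = -\frac{1}{9} * (k+\frac{1}{6}) / [(k+1) (k+2) (k+1)] - rational in k. x = -\frac{1}{9}; t_0 = \frac{1}{3}; negate the roots.


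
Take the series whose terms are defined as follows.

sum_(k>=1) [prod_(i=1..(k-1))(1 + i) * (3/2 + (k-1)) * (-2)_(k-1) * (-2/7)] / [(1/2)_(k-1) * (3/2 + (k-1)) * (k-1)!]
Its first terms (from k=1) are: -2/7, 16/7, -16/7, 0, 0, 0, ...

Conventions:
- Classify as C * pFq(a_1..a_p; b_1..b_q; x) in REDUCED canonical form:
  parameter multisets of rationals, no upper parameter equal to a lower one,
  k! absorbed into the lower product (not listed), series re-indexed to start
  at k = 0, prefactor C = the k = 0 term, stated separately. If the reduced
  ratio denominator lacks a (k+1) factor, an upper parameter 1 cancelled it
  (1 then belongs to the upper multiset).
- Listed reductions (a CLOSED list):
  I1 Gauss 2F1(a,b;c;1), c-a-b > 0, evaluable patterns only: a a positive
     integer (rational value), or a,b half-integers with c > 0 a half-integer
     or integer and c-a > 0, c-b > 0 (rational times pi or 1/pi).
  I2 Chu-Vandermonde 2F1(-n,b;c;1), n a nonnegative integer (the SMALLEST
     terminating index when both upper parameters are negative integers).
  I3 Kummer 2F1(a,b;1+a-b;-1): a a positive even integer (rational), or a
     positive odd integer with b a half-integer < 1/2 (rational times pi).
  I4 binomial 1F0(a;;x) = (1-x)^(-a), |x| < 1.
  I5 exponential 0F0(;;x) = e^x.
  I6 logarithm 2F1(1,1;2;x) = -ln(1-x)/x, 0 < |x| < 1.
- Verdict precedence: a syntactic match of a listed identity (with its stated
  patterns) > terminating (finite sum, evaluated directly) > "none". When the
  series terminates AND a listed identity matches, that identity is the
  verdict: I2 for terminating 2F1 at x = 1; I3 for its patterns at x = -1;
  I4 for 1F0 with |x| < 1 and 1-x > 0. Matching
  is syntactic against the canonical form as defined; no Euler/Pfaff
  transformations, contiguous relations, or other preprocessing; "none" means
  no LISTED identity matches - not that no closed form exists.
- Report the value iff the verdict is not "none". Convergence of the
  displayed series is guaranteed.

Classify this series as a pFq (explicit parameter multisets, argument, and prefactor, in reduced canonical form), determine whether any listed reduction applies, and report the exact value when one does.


First insight: t_0 = -2/7 here, and striking the common factor k + 3/2 reduces the term (C = -2/7).
Consecutive-term ratio: r(k) = 1 * (k-2) (k+2) / [(k+1/2) (k+1)] - rational in k. x = 1; t_0 = -2/7; negate the roots.

At argument 1: a 2F1 with upper {-2, 2}, lower {1/2}, scaled by C = -2/7. Verdict: the Chu-Vandermonde identity I2 applies (terminating 2F1 at x = 1 with n = 2, b = 2, c = 1/2). Exact value: -2/7.


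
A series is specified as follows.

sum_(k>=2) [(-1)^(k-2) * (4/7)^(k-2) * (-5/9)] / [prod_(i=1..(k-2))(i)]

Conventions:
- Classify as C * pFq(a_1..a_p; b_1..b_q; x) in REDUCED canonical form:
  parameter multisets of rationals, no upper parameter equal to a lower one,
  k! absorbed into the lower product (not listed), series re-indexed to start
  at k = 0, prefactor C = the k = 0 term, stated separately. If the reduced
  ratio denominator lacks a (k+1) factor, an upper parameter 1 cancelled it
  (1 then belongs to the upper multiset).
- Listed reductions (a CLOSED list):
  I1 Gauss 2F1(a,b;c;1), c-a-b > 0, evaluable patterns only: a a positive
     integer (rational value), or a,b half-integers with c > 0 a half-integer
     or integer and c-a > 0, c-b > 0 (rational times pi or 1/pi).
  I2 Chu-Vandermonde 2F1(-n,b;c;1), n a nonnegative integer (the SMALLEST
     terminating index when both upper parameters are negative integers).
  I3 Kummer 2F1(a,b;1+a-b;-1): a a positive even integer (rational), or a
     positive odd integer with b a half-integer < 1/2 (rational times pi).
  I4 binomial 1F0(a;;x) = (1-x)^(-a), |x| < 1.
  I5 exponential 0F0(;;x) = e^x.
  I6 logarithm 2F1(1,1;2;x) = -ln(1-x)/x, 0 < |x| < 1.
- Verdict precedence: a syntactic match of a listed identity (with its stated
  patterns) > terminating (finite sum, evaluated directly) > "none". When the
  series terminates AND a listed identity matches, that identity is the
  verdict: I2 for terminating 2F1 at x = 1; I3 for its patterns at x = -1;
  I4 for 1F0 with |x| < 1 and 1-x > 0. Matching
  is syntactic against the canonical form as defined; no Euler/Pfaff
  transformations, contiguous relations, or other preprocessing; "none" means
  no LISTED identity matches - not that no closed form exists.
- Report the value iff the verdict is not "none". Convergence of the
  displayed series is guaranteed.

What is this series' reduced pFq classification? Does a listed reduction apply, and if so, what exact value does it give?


Classification (C = -5/9): 0F0 with upper {-}, lower {-}, argument x = -4/7. Verdict: the I5 exponential reduction matches (the 0F0 exponential series at x = -4/7). Sum: (-5/9) * e^(-4/7).

First insight: t_0 being -5/9, the (-1)^k factor (C = -5/9, x = -4/7) folds into the argument's sign.
Adjacent-term ratio: r(k) = (-4/7) * 1 / [(k+1)] ; factor over Q: parameters, x = (-4/7), and C = -5/9.


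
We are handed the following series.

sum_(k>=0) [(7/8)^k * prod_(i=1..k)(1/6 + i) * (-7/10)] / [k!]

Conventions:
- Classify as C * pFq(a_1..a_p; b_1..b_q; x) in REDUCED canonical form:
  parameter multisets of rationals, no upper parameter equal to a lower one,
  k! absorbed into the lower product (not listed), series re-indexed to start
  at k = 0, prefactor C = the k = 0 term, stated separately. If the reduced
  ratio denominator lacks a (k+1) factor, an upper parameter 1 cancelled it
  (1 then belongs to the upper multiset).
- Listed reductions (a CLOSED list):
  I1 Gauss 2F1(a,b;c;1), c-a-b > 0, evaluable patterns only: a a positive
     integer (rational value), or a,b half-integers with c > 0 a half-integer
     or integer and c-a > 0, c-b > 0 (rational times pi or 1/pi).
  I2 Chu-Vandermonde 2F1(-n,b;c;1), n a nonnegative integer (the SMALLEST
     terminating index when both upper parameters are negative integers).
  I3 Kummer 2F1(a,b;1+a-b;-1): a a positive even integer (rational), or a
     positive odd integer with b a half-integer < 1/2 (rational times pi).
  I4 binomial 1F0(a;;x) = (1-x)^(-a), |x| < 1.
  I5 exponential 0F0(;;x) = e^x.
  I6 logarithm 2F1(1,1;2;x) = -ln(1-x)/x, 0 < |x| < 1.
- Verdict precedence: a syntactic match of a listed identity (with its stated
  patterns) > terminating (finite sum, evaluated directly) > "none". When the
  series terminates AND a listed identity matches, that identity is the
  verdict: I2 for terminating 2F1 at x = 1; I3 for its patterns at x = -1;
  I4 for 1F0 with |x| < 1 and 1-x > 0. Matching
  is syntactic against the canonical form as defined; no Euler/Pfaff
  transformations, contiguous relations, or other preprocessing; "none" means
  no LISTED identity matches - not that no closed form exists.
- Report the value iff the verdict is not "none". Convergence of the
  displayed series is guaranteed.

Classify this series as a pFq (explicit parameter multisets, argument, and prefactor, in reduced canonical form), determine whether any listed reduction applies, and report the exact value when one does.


The series (x = 7/8) is 1F0: upper {7/6}, lower {-}, prefactor -7/10. Verdict: the binomial series (I4) matches (the 1F0 binomial series: exponent -7/6, x = 7/8). Sum: (-7/10) * (1/8)^(-7/6).

Structural cue: t_0 being -7/10, the running product (C = -7/10) telescopes to a rising factorial.
Step ratio: r(k) = (7/8) * (k+7/6) / [(k+1)] - rational in k, leading ratio (7/8); with t_0 = -7/10, classification follows.


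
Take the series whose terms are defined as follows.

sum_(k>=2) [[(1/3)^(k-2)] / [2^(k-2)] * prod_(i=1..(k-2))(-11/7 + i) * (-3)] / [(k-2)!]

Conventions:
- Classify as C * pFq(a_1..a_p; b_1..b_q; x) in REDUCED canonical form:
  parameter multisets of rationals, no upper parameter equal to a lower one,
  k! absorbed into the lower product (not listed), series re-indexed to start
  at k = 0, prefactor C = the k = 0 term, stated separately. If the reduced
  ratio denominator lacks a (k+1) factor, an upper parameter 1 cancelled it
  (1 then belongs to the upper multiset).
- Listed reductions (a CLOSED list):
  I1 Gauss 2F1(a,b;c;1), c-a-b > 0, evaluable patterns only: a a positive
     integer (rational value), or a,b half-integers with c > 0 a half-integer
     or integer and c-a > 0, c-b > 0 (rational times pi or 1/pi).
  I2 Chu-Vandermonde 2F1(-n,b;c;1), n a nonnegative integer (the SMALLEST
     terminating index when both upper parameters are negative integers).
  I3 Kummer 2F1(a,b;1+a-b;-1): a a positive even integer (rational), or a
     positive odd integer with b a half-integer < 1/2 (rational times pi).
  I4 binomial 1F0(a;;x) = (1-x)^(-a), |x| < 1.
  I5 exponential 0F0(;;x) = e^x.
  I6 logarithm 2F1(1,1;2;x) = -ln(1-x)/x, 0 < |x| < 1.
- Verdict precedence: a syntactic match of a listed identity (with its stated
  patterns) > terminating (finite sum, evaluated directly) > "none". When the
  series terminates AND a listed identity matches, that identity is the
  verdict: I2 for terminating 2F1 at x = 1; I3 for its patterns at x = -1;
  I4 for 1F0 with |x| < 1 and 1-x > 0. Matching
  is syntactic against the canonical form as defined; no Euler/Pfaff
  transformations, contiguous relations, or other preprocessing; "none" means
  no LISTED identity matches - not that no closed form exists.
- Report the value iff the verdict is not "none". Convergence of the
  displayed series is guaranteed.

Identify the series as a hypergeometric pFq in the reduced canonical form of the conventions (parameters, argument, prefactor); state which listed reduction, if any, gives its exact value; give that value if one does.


The series (x = 1/6) is 1F0: upper {-4/7}, lower {-}, prefactor -3. Verdict: the I4 binomial reduction applies (the 1F0 binomial series: exponent 4/7, x = 1/6). Value: (-3) * (5/6)^(4/7).

Key step: x = (1/6) and the running product (C = -3) telescopes to a rising factorial.
Term ratio: r(k) = (1/6) * (k-4/7) / [(k+1)] ; factor over Q: parameters, x = (1/6), and C = -3.


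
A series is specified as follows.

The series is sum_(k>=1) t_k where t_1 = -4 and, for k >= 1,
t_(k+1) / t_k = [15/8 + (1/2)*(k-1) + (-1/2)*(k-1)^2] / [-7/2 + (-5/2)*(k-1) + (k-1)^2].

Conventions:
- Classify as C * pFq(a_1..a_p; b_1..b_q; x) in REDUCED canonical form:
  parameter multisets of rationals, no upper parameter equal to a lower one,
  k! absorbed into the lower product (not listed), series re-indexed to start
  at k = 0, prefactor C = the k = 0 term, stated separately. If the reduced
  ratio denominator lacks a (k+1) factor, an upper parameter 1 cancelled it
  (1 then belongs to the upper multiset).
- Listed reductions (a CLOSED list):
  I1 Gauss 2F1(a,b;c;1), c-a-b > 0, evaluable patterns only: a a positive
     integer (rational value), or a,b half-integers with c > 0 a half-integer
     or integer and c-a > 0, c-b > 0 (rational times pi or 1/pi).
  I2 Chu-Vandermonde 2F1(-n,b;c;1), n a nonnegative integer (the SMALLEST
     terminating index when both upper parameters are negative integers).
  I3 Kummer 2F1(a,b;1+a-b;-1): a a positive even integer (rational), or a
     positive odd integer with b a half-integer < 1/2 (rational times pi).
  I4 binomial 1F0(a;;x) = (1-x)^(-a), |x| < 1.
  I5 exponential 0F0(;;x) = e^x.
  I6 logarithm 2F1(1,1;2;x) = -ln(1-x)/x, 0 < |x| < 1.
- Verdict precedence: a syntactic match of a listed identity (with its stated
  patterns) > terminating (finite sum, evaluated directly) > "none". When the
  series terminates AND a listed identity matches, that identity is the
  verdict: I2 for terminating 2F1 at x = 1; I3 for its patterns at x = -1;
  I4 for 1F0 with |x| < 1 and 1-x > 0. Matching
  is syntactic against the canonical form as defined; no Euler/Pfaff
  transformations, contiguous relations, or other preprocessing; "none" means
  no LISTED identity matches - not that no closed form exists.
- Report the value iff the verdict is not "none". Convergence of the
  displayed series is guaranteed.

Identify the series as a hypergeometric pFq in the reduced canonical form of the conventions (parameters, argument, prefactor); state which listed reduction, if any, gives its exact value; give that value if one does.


Classification (C = -4): 2F1 with upper {-5/2, 3/2}, lower {-7/2}, argument x = -1/2. Verdict: no listed reduction: x = -1/2 and upper {-5/2, 3/2} fail every I1-I6 pattern.

First insight: t_0 = -4 here, and factor the ratio over Q (C = -4): negated roots = parameters.
Term ratio: r(k) = (-1/2) * (k-5/2) (k+3/2) / [(k-7/2) (k+1)] - rational in k. x = (-1/2); t_0 = -4; negate the roots.


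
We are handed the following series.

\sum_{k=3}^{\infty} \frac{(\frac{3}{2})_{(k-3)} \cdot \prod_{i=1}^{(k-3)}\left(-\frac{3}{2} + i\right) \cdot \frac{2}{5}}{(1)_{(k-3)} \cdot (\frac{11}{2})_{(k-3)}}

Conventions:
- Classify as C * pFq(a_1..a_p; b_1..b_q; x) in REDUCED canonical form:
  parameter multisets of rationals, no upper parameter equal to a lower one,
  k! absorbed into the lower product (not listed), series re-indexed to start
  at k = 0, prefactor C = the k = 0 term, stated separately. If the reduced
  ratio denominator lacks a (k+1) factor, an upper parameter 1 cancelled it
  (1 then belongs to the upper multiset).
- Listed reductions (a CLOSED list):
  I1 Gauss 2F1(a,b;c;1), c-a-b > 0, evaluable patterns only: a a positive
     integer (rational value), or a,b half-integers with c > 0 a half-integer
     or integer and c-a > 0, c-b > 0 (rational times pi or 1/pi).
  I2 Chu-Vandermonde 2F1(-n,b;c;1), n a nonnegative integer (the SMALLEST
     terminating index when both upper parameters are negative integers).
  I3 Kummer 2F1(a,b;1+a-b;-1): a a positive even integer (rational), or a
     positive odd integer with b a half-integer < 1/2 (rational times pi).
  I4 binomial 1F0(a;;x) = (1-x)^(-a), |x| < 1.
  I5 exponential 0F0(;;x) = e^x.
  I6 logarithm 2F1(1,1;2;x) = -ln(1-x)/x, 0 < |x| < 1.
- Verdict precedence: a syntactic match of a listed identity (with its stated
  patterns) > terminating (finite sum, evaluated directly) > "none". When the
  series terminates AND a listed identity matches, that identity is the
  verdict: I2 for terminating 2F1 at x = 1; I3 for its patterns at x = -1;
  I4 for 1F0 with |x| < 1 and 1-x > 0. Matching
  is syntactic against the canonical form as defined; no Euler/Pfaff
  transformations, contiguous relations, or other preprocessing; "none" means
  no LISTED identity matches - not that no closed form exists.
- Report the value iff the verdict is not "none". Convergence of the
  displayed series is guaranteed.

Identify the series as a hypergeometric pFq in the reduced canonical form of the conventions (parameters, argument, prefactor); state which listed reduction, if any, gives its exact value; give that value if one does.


This is \frac{2}{5} * 2F1(-\frac{1}{2}, \frac{3}{2}; \frac{11}{2}; 1) in reduced canonical form. Verdict: Gauss (I1, half-integer pattern) fires (x = 1; upper {-\frac{1}{2}, \frac{3}{2}} half-integers, c = \frac{11}{2} in the evaluable pattern). Hence: \frac{441}{4096} \cdot \pi.

First insight: x = 1 and (1)_k (C = 2/5) is k! itself.
Step ratio: r(k) = 1 * (k-\frac{1}{2}) (k+\frac{3}{2}) / [(k+\frac{11}{2}) (k+1)] - rational in k, leading ratio 1; with t_0 = \frac{2}{5}, classification follows.


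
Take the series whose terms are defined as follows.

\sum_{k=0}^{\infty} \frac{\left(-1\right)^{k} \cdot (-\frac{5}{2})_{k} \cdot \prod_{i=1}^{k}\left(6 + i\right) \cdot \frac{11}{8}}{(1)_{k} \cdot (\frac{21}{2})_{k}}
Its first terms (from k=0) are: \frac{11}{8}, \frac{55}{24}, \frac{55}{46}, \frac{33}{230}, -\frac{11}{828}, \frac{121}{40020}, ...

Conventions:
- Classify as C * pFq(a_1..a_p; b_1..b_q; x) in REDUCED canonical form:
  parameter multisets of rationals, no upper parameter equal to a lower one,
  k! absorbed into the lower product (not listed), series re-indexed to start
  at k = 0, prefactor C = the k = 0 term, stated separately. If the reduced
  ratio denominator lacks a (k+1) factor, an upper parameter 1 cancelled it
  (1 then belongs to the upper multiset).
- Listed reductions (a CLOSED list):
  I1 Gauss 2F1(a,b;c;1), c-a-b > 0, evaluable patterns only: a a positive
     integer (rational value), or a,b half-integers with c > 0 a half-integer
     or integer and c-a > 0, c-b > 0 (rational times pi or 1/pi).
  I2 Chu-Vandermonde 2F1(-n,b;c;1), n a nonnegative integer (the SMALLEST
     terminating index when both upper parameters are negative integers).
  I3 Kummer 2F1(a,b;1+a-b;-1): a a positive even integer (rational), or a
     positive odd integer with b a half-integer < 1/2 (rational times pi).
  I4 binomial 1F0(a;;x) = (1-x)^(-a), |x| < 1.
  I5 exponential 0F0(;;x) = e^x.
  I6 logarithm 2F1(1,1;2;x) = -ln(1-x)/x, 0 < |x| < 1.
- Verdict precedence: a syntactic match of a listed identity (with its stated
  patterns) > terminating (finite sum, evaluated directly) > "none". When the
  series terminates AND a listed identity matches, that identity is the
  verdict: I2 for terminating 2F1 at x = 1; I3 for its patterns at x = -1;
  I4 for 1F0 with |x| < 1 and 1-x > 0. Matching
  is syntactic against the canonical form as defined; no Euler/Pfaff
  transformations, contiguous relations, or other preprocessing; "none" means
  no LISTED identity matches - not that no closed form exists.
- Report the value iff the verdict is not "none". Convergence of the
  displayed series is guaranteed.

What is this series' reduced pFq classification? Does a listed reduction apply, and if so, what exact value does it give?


The series (x = -1) is 2F1: upper {-\frac{5}{2}, 7}, lower {\frac{21}{2}}, prefactor \frac{11}{8}. Verdict: the Kummer evaluation I3 applies (x = -1; c = \frac{21}{2} equals 1+a-b for upper {-\frac{5}{2}, 7}: listed pattern). Value: \frac{53348295}{33554432} \cdot \pi.

Structural cue: t_0 = \frac{11}{8} here, and (1)_k (C = 11/8, x = -1) is k! itself.
Ratio: r(k) = -1 * (k-\frac{5}{2}) (k+7) / [(k+\frac{21}{2}) (k+1)] - poly over poly, x = -1 from leading terms; C = \frac{11}{8} at k = 0.


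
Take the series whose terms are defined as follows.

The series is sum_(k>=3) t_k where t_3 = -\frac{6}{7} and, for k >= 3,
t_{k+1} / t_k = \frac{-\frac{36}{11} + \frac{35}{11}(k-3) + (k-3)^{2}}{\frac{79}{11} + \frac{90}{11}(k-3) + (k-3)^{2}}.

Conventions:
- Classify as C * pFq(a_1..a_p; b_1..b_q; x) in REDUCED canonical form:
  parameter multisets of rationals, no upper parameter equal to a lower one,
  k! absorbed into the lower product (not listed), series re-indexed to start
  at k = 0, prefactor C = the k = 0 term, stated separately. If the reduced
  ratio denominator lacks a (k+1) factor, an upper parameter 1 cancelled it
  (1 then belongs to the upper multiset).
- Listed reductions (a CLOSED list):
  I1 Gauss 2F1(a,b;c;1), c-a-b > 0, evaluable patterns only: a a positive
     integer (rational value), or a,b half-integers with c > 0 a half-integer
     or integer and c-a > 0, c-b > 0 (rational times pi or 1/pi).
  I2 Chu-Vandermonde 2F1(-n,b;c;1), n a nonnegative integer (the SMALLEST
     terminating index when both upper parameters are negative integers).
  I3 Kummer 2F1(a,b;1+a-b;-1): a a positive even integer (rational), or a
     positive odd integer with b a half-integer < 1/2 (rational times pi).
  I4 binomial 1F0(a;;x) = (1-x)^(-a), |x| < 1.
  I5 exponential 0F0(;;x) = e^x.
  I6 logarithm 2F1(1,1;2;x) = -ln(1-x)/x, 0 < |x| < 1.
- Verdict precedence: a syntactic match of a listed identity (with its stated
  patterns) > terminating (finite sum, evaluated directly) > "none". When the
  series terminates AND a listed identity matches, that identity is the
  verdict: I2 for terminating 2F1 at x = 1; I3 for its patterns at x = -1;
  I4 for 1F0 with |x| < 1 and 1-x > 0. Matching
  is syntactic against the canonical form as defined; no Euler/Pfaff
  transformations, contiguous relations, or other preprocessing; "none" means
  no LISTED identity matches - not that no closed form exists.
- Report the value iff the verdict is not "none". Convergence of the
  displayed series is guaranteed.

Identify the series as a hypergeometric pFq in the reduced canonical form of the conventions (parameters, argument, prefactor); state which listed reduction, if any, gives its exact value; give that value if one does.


This is -\frac{6}{7} * 2F1(-\frac{9}{11}, 4; \frac{79}{11}; 1) in reduced canonical form. Verdict at x = 1: Gauss's theorem (I1) matches (x = 1: the Gamma ratio telescopes since c-a-b = 4 > 0 and a = 4 in Z>0). Its exact value is -\frac{44574}{102487}.

Key observation: t_0 being -\frac{6}{7}, the expanded ratio factors over Q; C = -6/7, x = 1, roots give parameters.
Consecutive-term ratio: r(k) = 1 * (k-\frac{9}{11}) (k+4) / [(k+\frac{79}{11}) (k+1)] - poly over poly, x = 1 from leading terms; C = -\frac{6}{7} at k = 0.


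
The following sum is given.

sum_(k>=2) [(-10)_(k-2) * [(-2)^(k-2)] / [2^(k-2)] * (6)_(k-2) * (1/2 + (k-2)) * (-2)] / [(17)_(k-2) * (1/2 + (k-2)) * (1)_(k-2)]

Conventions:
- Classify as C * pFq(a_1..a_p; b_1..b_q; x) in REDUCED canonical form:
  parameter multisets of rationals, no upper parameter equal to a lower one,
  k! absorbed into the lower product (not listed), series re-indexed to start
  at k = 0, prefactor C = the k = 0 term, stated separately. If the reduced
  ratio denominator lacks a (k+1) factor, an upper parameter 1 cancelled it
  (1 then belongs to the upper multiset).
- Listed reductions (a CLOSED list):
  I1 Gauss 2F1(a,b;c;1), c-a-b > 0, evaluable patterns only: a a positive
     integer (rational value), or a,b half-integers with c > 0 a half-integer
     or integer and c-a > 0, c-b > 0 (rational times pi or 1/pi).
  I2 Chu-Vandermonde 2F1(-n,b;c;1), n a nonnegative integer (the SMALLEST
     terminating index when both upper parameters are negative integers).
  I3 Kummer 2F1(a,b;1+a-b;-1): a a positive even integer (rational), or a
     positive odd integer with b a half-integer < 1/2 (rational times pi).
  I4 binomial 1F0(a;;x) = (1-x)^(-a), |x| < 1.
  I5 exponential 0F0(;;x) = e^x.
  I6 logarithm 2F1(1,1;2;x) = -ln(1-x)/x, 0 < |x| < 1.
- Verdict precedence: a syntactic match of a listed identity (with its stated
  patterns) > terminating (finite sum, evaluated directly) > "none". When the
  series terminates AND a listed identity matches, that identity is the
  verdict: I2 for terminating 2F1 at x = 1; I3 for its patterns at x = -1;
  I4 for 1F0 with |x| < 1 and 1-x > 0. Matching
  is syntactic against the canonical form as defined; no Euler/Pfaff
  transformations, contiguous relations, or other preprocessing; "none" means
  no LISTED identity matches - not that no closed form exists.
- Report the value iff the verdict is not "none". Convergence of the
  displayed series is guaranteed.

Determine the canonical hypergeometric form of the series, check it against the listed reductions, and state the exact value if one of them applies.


x = -1 here; the reduced form reads 2F1, upper {-10, 6}, lower {17}, C = -2. Verdict at x = -1: Kummer's theorem (I3) matches (x = -1; c = 17 equals 1+a-b for upper {-10, 6}: listed pattern). Value: -56.

Key step: with t_0 = -2, striking the common factor k + 1/2 reduces the term (prefactor -2).
Ratio: r(k) = (-1) * (k-10) (k+6) / [(k+17) (k+1)] - rational in k. x = (-1); t_0 = -2; negate the roots.
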